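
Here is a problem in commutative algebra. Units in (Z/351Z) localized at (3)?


Local ring = Z/27Z.
phi(27) = 3^2*(3-1) = 18


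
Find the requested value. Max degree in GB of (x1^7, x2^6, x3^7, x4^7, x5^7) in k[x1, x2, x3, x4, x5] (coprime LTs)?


Pure powers, coprime LTs => already GB.
Degrees: 7, 6, 7, 7, 7
Max=7


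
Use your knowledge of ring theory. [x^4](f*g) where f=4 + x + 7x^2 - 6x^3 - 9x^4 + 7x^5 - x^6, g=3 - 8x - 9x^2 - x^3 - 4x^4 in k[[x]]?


[x^4] = sum a_i*b_j, i+j=4
  4*-4=-16
  1*-1=-1
  7*-9=-63
  -6*-8=48
  -9*3=-27
Sum=-59


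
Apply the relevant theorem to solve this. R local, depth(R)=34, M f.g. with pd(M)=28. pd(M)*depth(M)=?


pd+depth=34
depth=34-28=6
pd*depth=28*6=168


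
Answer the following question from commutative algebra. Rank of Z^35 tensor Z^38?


rank(M(x)N) = rank(M)*rank(N)
35*38 = 1330


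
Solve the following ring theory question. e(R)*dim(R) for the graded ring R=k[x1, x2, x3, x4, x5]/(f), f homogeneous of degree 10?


e(R)=deg(f)=10, dim(R)=5-1=4
e*dim=10*4=40


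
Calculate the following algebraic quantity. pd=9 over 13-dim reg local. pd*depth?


pd+depth=13
depth=13-9=4
pd*depth=9*4=36


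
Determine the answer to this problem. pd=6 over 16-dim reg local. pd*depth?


pd+depth=16
depth=16-6=10
pd*depth=6*10=60


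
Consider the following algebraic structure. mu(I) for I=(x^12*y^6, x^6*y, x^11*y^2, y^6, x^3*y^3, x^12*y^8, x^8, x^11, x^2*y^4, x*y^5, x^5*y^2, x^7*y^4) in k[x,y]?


Remove redundant (divisible by others).
x^12*y^6 redundant.
x^11 redundant.
x^11*y^2 redundant.
x^12*y^8 redundant.
x^7*y^4 redundant.
Min: x^8, x^6*y, x^5*y^2, x^3*y^3, x^2*y^4, x*y^5, y^6
Count=7


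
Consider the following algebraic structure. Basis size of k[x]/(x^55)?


Basis: 1,x,...,x^54
dim=55


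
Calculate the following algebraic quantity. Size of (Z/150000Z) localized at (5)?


5-primary part: 150000=5^5*48
Size=5^5=3125


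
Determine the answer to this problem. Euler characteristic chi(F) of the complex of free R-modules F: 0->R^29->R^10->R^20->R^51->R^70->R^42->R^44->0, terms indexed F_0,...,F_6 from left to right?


chi = sum (-1)^i * rank:
(-1)^0*29=29
(-1)^1*10=-10
(-1)^2*20=20
(-1)^3*51=-51
(-1)^4*70=70
(-1)^5*42=-42
(-1)^6*44=44
chi=60


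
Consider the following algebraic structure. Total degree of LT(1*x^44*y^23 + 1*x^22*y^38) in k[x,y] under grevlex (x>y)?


LT: 1*x^44*y^23
deg_x=44, deg_y=23
Total=44+23=67


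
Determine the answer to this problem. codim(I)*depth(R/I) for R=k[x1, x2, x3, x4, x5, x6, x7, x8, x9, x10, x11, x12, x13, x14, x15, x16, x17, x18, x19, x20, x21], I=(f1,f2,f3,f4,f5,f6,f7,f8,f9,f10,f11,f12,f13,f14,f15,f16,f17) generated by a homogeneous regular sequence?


codim=17, depth=dim(R/I)=21-17=4
Product=17*4=68


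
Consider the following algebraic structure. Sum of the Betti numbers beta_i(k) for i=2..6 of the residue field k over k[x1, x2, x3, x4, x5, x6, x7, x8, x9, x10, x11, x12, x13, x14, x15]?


Koszul resolution: beta_i(k)=C(n,i), n=15
C(15,2)=105, C(15,3)=455, C(15,4)=1365, C(15,5)=3003, C(15,6)=5005
Sum=9933


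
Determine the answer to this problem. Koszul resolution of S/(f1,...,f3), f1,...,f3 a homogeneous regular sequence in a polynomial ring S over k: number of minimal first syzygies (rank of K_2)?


Regular sequence => Koszul complex is the minimal free resolution.
Syz_1 minimally generated by Koszul relations f_i*e_j - f_j*e_i (i<j): mu(Syz_1) = beta_2 = C(m,2) = m(m-1)/2
m=3
3*2/2 = 3


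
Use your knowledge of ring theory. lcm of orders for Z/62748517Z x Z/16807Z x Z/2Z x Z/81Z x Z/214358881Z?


Exponent = lcm of the cyclic orders; pairwise coprime => product.
13^7*7^5*2^1*3^4*11^8=62748517*16807*2*81*214358881=36622683355763417030118


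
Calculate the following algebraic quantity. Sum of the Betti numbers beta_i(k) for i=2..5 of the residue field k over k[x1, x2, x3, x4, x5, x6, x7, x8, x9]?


Koszul resolution: beta_i(k)=C(n,i), n=9
C(9,2)=36, C(9,3)=84, C(9,4)=126, C(9,5)=126
Sum=372


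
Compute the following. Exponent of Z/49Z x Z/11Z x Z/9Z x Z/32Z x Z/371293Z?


Exponent = lcm of the cyclic orders; pairwise coprime => product.
7^2*11^1*3^2*2^5*13^5=49*11*9*32*371293=57636554976


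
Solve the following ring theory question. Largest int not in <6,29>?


gcd(6,29)=1 => F=ab-a-b=6*29-6-29=174-35=139


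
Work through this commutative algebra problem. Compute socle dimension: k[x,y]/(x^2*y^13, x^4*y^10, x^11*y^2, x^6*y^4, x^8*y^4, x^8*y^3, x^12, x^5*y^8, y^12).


Socle = ann(m) = span of standard monomials u with x*u, y*u in I (staircase corners).
Redundant generators: x^2*y^13, x^8*y^4
Minimal generators: x^12, x^11*y^2, x^8*y^3, x^6*y^4, x^5*y^8, x^4*y^10, y^12
Corners: x^3y^11, x^4y^9, x^5y^7, x^7y^3, x^10y^2, x^11y
Socle dim=6


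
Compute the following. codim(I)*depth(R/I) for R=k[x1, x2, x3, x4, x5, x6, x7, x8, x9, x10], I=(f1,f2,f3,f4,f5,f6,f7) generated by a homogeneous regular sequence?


codim=7, depth=dim(R/I)=10-7=3
Product=7*3=21


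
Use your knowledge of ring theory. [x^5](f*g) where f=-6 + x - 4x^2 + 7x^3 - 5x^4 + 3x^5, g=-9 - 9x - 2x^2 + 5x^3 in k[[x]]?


[x^5] = sum a_i*b_j, i+j=5
  -4*5=-20
  7*-2=-14
  -5*-9=45
  3*-9=-27
Sum=-16


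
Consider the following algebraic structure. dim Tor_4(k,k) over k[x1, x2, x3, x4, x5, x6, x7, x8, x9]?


Koszul: C(n,i)=C(9,4)=126


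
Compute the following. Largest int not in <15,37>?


gcd(15,37)=1 => F=ab-a-b=15*37-15-37=555-52=503


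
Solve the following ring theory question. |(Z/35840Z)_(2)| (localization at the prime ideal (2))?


2-primary part: 35840=2^10*35
Size=2^10=1024


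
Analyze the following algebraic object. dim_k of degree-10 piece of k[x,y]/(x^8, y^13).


k[x,y], I = (x^8, y^13), d = 10
Need i < 8 and d-i < 13.
Range: 0 <= i <= 7.
H(10) = 8


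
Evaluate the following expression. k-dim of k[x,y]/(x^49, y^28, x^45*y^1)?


k[x,y]/I, I = (x^49, y^28, x^45*y^1)
Rect: 49x28=1372. Corner: (49-45)x(28-1)=108.
dim = 1372-108 = 1264


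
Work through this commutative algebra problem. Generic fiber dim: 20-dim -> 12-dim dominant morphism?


dim(fiber)=dim(X)-dim(Y)=20-12=8


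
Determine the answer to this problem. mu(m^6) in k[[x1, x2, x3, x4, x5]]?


C(n+d-1,d)=C(10,6)=210


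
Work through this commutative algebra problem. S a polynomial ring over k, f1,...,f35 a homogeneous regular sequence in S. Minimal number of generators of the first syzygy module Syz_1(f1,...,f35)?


Regular sequence => Koszul complex is the minimal free resolution.
Syz_1 minimally generated by Koszul relations f_i*e_j - f_j*e_i (i<j): mu(Syz_1) = beta_2 = C(m,2) = m(m-1)/2
m=35
35*34/2 = 595


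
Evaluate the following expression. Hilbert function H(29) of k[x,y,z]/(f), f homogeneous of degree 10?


C(31,2)-C(21,2)=465-210=255


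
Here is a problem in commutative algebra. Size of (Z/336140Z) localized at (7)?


7-primary part: 336140=7^5*20
Size=7^5=16807


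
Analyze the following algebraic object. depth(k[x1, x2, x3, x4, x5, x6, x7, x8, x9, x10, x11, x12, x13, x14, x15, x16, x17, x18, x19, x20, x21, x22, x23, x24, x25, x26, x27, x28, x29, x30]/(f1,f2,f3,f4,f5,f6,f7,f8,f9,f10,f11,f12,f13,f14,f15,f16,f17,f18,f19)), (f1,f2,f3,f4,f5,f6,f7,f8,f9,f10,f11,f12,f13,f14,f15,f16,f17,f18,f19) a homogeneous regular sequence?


depth(R)=30
depth(R/I)=30-19=11


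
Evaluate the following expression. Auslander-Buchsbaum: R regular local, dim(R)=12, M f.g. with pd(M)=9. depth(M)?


pd+depth=depth(R)=12
depth=12-9=3


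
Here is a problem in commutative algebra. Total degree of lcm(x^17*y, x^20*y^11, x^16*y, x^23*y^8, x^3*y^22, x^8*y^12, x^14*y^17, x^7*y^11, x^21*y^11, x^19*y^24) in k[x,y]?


lcm = componentwise max:
x: max(17,20,16,23,3,8,14,7,21,19)=23
y: max(1,11,1,8,22,12,17,11,11,24)=24
Total=23+24=47


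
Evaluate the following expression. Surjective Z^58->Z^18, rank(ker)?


rank(ker) = 58-18 = 40


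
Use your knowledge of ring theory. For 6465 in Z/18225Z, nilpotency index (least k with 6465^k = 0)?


6465^k mod 18225:
k=1: 6465
k=2: 6300
k=3: 14850
k=4: 14175
k=5: 6075
k=6: 0
First zero at k = 6


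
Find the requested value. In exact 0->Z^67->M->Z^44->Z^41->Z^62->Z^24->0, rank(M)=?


Alt sum=0:
(-1)^0*67 + (-1)^1*? + (-1)^2*44 + (-1)^3*41 + (-1)^4*62 + (-1)^5*24=0
rank(M)=108


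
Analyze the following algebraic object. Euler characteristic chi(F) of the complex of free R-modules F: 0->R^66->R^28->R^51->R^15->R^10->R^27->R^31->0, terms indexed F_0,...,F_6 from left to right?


chi = sum (-1)^i * rank:
(-1)^0*66=66
(-1)^1*28=-28
(-1)^2*51=51
(-1)^3*15=-15
(-1)^4*10=10
(-1)^5*27=-27
(-1)^6*31=31
chi=88


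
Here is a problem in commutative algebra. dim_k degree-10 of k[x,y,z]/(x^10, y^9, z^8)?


Need i<10, j<9, k<8 with i+j+k=10.
For each i, j ranges over max(0,10-i-7)..min(8,10-i):
  i=0: j in [3,8] -> 6
  i=1: j in [2,8] -> 7
  i=2: j in [1,8] -> 8
  i=3: j in [0,7] -> 8
  i=4: j in [0,6] -> 7
  i=5: j in [0,5] -> 6
  i=6: j in [0,4] -> 5
  i=7: j in [0,3] -> 4
  i=8: j in [0,2] -> 3
  i=9: j in [0,1] -> 2
H(10) = 6+7+8+8+7+6+5+4+3+2 = 56


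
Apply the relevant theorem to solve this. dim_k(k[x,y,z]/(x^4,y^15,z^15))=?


Basis: x^iy^jz^k, i<4,j<15,k<15
4*15*15=900


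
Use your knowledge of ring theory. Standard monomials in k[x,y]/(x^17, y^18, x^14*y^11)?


k[x,y]/I, I = (x^17, y^18, x^14*y^11)
Rect: 17x18=306. Corner: (17-14)x(18-11)=21.
dim = 306-21 = 285


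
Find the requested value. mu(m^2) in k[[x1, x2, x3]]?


C(n+d-1,d)=C(4,2)=6


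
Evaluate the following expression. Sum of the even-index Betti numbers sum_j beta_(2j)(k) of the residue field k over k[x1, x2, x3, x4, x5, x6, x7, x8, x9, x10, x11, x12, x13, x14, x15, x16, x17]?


Koszul resolution: beta_i(k)=C(n,i), n=17
sum_even C(17,i) = 2^(n-1) = 2^16 = 65536


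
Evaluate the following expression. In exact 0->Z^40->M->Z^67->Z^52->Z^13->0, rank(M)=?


Alt sum=0:
(-1)^0*40 + (-1)^1*? + (-1)^2*67 + (-1)^3*52 + (-1)^4*13=0
rank(M)=68


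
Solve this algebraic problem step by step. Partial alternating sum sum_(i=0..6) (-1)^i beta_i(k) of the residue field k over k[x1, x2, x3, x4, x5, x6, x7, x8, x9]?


Koszul resolution: beta_i(k)=C(n,i), n=9
sum_(i=0..p) (-1)^i C(n,i) = (-1)^p C(n-1,p)
(-1)^6*C(8,6) = (-1)^6*28 = 28


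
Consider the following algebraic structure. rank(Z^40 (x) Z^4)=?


rank(M(x)N) = rank(M)*rank(N)
40*4 = 160


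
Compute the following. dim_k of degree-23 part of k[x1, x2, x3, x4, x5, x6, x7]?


C(d+n-1,n-1)=C(29,6)=475020


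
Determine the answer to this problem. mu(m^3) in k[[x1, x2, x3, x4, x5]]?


C(n+d-1,d)=C(7,3)=35


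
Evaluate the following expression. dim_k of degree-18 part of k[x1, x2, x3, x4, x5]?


C(d+n-1,n-1)=C(22,4)=7315


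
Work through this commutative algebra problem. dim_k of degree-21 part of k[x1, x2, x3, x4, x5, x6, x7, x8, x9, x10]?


C(d+n-1,n-1)=C(30,9)=14307150


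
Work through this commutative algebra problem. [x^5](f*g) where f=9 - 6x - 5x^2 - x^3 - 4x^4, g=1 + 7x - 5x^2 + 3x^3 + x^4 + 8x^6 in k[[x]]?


[x^5] = sum a_i*b_j, i+j=5
  -6*1=-6
  -5*3=-15
  -1*-5=5
  -4*7=-28
Sum=-44


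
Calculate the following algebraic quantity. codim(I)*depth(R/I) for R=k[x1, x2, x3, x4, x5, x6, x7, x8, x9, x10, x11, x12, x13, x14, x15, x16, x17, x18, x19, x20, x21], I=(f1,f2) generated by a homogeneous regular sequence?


codim=2, depth=dim(R/I)=21-2=19
Product=2*19=38


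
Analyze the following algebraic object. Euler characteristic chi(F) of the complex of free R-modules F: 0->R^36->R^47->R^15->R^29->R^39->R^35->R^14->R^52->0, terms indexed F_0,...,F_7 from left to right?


chi = sum (-1)^i * rank:
(-1)^0*36=36
(-1)^1*47=-47
(-1)^2*15=15
(-1)^3*29=-29
(-1)^4*39=39
(-1)^5*35=-35
(-1)^6*14=14
(-1)^7*52=-52
chi=-59


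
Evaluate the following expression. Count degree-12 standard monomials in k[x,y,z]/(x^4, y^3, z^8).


Need i<4, j<3, k<8 with i+j+k=12.
For each i, j ranges over max(0,12-i-7)..min(2,12-i):
  i=0: j in [5,2] -> 0
  i=1: j in [4,2] -> 0
  i=2: j in [3,2] -> 0
  i=3: j in [2,2] -> 1
H(12) = 0+0+0+1 = 1


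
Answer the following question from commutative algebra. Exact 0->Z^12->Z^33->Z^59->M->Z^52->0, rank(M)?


Alt sum=0:
(-1)^0*12 + (-1)^1*33 + (-1)^2*59 + (-1)^3*? + (-1)^4*52=0
rank(M)=90


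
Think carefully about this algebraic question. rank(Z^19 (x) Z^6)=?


rank(M(x)N) = rank(M)*rank(N)
19*6 = 114


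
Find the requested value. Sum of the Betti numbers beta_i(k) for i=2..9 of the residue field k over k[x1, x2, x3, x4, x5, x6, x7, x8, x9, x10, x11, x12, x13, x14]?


Koszul resolution: beta_i(k)=C(n,i), n=14
C(14,2)=91, C(14,3)=364, C(14,4)=1001, C(14,5)=2002, C(14,6)=3003, C(14,7)=3432, C(14,8)=3003, C(14,9)=2002
Sum=14898


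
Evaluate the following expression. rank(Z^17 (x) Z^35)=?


rank(M(x)N) = rank(M)*rank(N)
17*35 = 595


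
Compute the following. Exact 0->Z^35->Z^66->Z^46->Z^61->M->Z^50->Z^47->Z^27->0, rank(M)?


Alt sum=0:
(-1)^0*35 + (-1)^1*66 + (-1)^2*46 + (-1)^3*61 + (-1)^4*? + (-1)^5*50 + (-1)^6*47 + (-1)^7*27=0
rank(M)=76


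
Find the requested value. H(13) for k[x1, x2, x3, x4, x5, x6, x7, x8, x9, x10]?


C(d+n-1,n-1)=C(22,9)=497420


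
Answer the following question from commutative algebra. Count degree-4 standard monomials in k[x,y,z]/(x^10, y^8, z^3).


Need i<10, j<8, k<3 with i+j+k=4.
For each i, j ranges over max(0,4-i-2)..min(7,4-i):
  i=0: j in [2,4] -> 3
  i=1: j in [1,3] -> 3
  i=2: j in [0,2] -> 3
  i=3: j in [0,1] -> 2
  i=4: j in [0,0] -> 1
H(4) = 3+3+3+2+1 = 12


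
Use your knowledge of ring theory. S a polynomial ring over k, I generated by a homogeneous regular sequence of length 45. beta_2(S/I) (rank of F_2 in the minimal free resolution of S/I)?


Regular sequence => Koszul complex is the minimal free resolution.
Syz_1 minimally generated by Koszul relations f_i*e_j - f_j*e_i (i<j): mu(Syz_1) = beta_2 = C(m,2) = m(m-1)/2
m=45
45*44/2 = 990


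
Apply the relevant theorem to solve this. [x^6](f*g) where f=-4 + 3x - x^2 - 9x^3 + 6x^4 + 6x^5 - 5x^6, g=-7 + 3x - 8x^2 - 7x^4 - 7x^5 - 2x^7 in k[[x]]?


[x^6] = sum a_i*b_j, i+j=6
  3*-7=-21
  -1*-7=7
  6*-8=-48
  6*3=18
  -5*-7=35
Sum=-9


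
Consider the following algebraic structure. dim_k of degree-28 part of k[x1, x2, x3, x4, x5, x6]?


C(d+n-1,n-1)=C(33,5)=237336


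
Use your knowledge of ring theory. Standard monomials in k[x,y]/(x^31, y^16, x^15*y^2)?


k[x,y]/I, I = (x^31, y^16, x^15*y^2)
Rect: 31x16=496. Corner: (31-15)x(16-2)=224.
dim = 496-224 = 272


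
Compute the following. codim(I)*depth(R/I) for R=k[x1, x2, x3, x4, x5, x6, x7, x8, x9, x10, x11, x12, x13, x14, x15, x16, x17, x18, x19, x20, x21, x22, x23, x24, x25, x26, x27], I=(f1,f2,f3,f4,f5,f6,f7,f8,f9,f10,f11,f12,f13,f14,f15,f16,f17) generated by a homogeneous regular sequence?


codim=17, depth=dim(R/I)=27-17=10
Product=17*10=170


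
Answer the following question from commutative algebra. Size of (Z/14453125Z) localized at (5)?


5-primary part: 14453125=5^8*37
Size=5^8=390625


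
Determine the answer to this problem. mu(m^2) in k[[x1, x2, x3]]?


C(n+d-1,d)=C(4,2)=6


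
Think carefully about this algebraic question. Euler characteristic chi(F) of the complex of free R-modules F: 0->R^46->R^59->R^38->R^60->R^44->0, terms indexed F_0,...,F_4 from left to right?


chi = sum (-1)^i * rank:
(-1)^0*46=46
(-1)^1*59=-59
(-1)^2*38=38
(-1)^3*60=-60
(-1)^4*44=44
chi=9


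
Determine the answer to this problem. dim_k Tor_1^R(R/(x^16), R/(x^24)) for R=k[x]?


Tor_1(R/I,R/J)=(I cap J)/IJ=(x^24)/(x^40)
dim=40-24=min(16,24)=16


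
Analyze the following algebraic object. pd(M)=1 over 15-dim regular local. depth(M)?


pd+depth=depth(R)=15
depth=15-1=14


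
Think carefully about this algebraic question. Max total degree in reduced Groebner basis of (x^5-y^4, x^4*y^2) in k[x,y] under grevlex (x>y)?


LT(f1)=x^5, LT(f2)=x^4y^2, lcm=x^5y^2
S(f1,f2) = y^2*f1 - x^1*f2 = -y^6
Reduced GB = {f1, f2, y^6}; degrees 5, 6, 6
Max = 6


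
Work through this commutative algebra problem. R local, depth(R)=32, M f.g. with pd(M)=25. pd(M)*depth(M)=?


pd+depth=32
depth=32-25=7
pd*depth=25*7=175


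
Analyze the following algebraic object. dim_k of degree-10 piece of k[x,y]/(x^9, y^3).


k[x,y], I = (x^9, y^3), d = 10
Need i < 9 and d-i < 3.
Range: 8 <= i <= 8.
H(10) = 1


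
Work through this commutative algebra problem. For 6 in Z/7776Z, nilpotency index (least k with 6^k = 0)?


6^k mod 7776:
k=1: 6
k=2: 36
k=3: 216
k=4: 1296
k=5: 0
First zero at k = 5


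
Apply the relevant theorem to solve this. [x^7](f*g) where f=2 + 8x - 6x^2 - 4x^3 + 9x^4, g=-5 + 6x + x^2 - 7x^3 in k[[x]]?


[x^7] = sum a_i*b_j, i+j=7
  9*-7=-63
Sum=-63


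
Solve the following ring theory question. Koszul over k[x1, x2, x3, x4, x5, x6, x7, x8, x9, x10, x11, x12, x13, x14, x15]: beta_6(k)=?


C(n,i)=C(15,6)=5005


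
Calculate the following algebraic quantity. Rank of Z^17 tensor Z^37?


rank(M(x)N) = rank(M)*rank(N)
17*37 = 629


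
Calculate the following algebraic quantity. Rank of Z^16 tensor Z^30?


rank(M(x)N) = rank(M)*rank(N)
16*30 = 480


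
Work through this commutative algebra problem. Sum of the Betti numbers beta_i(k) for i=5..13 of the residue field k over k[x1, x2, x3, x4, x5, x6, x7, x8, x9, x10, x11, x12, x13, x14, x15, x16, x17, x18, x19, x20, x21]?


Koszul resolution: beta_i(k)=C(n,i), n=21
C(21,5)=20349, C(21,6)=54264, C(21,7)=116280, C(21,8)=203490, C(21,9)=293930, C(21,10)=352716, C(21,11)=352716, C(21,12)=293930, C(21,13)=203490
Sum=1891165


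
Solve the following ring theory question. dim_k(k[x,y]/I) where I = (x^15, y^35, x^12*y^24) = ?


k[x,y]/I, I = (x^15, y^35, x^12*y^24)
Rect: 15x35=525. Corner: (15-12)x(35-24)=33.
dim = 525-33 = 492


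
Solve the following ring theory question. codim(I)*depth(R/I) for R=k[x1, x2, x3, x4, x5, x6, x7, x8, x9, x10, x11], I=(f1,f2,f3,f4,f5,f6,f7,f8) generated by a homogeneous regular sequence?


codim=8, depth=dim(R/I)=11-8=3
Product=8*3=24


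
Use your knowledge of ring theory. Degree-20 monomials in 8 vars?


C(d+n-1,n-1)=C(27,7)=888030


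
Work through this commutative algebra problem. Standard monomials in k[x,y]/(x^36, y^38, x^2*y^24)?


k[x,y]/I, I = (x^36, y^38, x^2*y^24)
Rect: 36x38=1368. Corner: (36-2)x(38-24)=476.
dim = 1368-476 = 892


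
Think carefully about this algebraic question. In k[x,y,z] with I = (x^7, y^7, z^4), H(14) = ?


Need i<7, j<7, k<4 with i+j+k=14.
For each i, j ranges over max(0,14-i-3)..min(6,14-i):
  i=0: j in [11,6] -> 0
  i=1: j in [10,6] -> 0
  i=2: j in [9,6] -> 0
  i=3: j in [8,6] -> 0
  i=4: j in [7,6] -> 0
  i=5: j in [6,6] -> 1
  i=6: j in [5,6] -> 2
H(14) = 0+0+0+0+0+1+2 = 3


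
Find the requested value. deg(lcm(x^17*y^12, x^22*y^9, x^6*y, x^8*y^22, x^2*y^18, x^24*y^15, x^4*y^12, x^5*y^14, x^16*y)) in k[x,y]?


lcm = componentwise max:
x: max(17,22,6,8,2,24,4,5,16)=24
y: max(12,9,1,22,18,15,12,14,1)=22
Total=24+22=46


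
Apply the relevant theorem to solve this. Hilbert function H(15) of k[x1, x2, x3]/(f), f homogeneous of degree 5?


C(17,2)-C(12,2)=136-66=70


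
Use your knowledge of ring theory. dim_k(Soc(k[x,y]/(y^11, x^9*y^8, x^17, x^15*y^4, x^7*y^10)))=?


Socle = ann(m) = span of standard monomials u with x*u, y*u in I (staircase corners).
Minimal generators: x^17, x^15*y^4, x^9*y^8, x^7*y^10, y^11
Corners: x^6y^10, x^8y^9, x^14y^7, x^16y^3
Socle dim=4


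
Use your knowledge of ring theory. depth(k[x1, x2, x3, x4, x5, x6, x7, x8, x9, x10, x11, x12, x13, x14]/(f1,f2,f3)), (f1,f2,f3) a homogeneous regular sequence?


depth(R)=14
depth(R/I)=14-3=11


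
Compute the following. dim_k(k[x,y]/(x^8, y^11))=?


Basis: x^i*y^j, i<8, j<11
8*11=88


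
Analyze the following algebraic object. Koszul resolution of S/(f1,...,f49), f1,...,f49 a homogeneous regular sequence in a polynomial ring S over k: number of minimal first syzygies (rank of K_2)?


Regular sequence => Koszul complex is the minimal free resolution.
Syz_1 minimally generated by Koszul relations f_i*e_j - f_j*e_i (i<j): mu(Syz_1) = beta_2 = C(m,2) = m(m-1)/2
m=49
49*48/2 = 1176


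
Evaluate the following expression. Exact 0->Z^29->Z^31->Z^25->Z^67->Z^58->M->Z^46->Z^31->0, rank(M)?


Alt sum=0:
(-1)^0*29 + (-1)^1*31 + (-1)^2*25 + (-1)^3*67 + (-1)^4*58 + (-1)^5*? + (-1)^6*46 + (-1)^7*31=0
rank(M)=29


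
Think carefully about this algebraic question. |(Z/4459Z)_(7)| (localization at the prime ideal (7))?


7-primary part: 4459=7^3*13
Size=7^3=343


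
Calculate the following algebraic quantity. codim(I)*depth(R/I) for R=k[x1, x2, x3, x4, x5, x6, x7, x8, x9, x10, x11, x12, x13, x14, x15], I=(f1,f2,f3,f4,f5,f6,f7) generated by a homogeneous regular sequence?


codim=7, depth=dim(R/I)=15-7=8
Product=7*8=56


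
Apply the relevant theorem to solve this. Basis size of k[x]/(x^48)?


Basis: 1,x,...,x^47
dim=48


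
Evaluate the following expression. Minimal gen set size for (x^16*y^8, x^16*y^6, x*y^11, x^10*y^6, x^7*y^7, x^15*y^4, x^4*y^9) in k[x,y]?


Remove redundant (divisible by others).
x^16*y^8 redundant.
x^16*y^6 redundant.
Min: x^15*y^4, x^10*y^6, x^7*y^7, x^4*y^9, x*y^11
Count=5


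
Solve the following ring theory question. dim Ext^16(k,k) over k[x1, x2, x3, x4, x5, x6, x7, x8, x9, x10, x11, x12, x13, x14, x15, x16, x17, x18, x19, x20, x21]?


C(n,i)=C(21,16)=20349


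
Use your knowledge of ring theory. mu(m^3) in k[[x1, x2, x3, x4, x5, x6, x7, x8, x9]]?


C(n+d-1,d)=C(11,3)=165


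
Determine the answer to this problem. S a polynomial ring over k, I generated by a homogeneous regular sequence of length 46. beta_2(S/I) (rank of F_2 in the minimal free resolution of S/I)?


Regular sequence => Koszul complex is the minimal free resolution.
Syz_1 minimally generated by Koszul relations f_i*e_j - f_j*e_i (i<j): mu(Syz_1) = beta_2 = C(m,2) = m(m-1)/2
m=46
46*45/2 = 1035


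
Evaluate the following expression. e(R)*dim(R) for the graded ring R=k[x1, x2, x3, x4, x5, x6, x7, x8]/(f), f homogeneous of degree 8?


e(R)=deg(f)=8, dim(R)=8-1=7
e*dim=8*7=56


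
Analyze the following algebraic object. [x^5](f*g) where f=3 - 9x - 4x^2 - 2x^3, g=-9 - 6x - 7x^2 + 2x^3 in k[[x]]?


[x^5] = sum a_i*b_j, i+j=5
  -4*2=-8
  -2*-7=14
Sum=6


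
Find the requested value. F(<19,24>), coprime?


gcd(19,24)=1 => F=ab-a-b=19*24-19-24=456-43=413


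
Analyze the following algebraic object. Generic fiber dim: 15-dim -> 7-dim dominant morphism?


dim(fiber)=dim(X)-dim(Y)=15-7=8


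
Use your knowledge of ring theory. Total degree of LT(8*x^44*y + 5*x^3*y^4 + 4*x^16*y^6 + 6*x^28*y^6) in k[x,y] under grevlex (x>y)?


LT: 8*x^44*y
deg_x=44, deg_y=1
Total=44+1=45


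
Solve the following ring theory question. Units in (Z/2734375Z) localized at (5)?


Local ring = Z/390625Z.
phi(390625) = 5^7*(5-1) = 312500


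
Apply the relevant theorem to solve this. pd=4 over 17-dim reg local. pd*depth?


pd+depth=17
depth=17-4=13
pd*depth=4*13=52


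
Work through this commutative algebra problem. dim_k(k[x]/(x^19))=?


Basis: 1,x,...,x^18
dim=19


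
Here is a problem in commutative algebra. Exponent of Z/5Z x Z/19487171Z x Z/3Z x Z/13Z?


Exponent = lcm of the cyclic orders; pairwise coprime => product.
5^1*11^7*3^1*13^1=5*19487171*3*13=3799998345


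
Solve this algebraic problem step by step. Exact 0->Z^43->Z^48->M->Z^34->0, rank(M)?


Alt sum=0:
(-1)^0*43 + (-1)^1*48 + (-1)^2*? + (-1)^3*34=0
rank(M)=39


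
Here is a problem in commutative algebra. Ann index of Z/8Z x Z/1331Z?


Exponent = lcm of the cyclic orders; pairwise coprime => product.
2^3*11^3=8*1331=10648


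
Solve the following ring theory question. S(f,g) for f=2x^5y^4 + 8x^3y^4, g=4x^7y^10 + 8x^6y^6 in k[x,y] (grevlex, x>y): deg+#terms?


LT(f)=2x^5y^4, LT(g)=4x^7y^10
lcm(LM)=x^7y^10
S(f,g) (scaled by 8 to clear denominators) = 4x^2y^6*f - 2*g = 32x^5y^10 - 16x^6y^6
2 terms, deg 15.
15+2=17


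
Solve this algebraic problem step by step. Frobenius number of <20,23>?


gcd(20,23)=1 => F=ab-a-b=20*23-20-23=460-43=417


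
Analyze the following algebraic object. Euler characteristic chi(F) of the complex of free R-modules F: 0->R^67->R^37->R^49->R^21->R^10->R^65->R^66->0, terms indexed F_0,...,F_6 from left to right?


chi = sum (-1)^i * rank:
(-1)^0*67=67
(-1)^1*37=-37
(-1)^2*49=49
(-1)^3*21=-21
(-1)^4*10=10
(-1)^5*65=-65
(-1)^6*66=66
chi=69


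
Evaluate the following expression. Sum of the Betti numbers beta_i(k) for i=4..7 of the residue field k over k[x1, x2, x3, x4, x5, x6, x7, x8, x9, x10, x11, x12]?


Koszul resolution: beta_i(k)=C(n,i), n=12
C(12,4)=495, C(12,5)=792, C(12,6)=924, C(12,7)=792
Sum=3003


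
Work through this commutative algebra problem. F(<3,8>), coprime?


gcd(3,8)=1 => F=ab-a-b=3*8-3-8=24-11=13


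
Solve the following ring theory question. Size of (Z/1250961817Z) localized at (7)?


7-primary part: 1250961817=7^9*31
Size=7^9=40353607


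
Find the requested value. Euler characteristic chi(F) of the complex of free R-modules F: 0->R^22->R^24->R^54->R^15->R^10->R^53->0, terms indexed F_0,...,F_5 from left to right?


chi = sum (-1)^i * rank:
(-1)^0*22=22
(-1)^1*24=-24
(-1)^2*54=54
(-1)^3*15=-15
(-1)^4*10=10
(-1)^5*53=-53
chi=-6


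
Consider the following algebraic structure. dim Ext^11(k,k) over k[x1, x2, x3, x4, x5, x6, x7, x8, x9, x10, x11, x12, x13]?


C(n,i)=C(13,11)=78


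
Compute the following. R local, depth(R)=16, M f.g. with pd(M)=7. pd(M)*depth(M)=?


pd+depth=16
depth=16-7=9
pd*depth=7*9=63


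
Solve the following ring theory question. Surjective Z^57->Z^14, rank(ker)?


rank(ker) = 57-14 = 43


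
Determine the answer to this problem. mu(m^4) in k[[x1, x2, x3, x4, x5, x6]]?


C(n+d-1,d)=C(9,4)=126


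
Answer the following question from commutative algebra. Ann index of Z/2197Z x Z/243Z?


Exponent = lcm of the cyclic orders; pairwise coprime => product.
13^3*3^5=2197*243=533871


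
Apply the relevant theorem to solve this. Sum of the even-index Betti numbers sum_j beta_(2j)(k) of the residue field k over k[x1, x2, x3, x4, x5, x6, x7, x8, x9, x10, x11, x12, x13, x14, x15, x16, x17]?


Koszul resolution: beta_i(k)=C(n,i), n=17
sum_even C(17,i) = 2^(n-1) = 2^16 = 65536


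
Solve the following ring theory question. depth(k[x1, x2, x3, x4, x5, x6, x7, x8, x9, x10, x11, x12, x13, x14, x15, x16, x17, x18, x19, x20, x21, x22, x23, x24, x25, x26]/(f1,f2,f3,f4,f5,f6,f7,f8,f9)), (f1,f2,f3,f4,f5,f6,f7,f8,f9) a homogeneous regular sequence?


depth(R)=26
depth(R/I)=26-9=17


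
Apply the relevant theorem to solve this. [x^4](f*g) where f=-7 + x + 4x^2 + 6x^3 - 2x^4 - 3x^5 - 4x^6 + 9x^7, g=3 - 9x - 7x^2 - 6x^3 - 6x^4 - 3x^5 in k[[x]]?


[x^4] = sum a_i*b_j, i+j=4
  -7*-6=42
  1*-6=-6
  4*-7=-28
  6*-9=-54
  -2*3=-6
Sum=-52


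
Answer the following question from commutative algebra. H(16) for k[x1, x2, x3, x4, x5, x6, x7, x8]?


C(d+n-1,n-1)=C(23,7)=245157


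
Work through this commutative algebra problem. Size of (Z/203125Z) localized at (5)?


5-primary part: 203125=5^6*13
Size=5^6=15625


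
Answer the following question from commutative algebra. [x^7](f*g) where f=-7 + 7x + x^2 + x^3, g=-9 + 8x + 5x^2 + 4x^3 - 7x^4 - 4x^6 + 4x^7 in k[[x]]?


[x^7] = sum a_i*b_j, i+j=7
  -7*4=-28
  7*-4=-28
  1*-7=-7
Sum=-63


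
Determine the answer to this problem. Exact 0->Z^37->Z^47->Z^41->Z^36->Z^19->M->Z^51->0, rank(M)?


Alt sum=0:
(-1)^0*37 + (-1)^1*47 + (-1)^2*41 + (-1)^3*36 + (-1)^4*19 + (-1)^5*? + (-1)^6*51=0
rank(M)=65


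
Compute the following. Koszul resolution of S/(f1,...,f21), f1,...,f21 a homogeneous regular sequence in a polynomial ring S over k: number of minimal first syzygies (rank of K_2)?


Regular sequence => Koszul complex is the minimal free resolution.
Syz_1 minimally generated by Koszul relations f_i*e_j - f_j*e_i (i<j): mu(Syz_1) = beta_2 = C(m,2) = m(m-1)/2
m=21
21*20/2 = 210


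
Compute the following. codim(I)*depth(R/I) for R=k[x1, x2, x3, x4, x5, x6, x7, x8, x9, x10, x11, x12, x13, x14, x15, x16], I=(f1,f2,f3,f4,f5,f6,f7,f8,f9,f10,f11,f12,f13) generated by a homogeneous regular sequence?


codim=13, depth=dim(R/I)=16-13=3
Product=13*3=39


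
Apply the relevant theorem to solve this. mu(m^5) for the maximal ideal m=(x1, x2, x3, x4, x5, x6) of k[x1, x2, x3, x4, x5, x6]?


Graded Nakayama: mu(m^d) = dim_k (m^d/m^(d+1)) = #degree-5 monomials in 6 vars
C(n+d-1,d)=C(10,5)=252


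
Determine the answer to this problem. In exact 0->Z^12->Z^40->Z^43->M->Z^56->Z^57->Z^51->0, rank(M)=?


Alt sum=0:
(-1)^0*12 + (-1)^1*40 + (-1)^2*43 + (-1)^3*? + (-1)^4*56 + (-1)^5*57 + (-1)^6*51=0
rank(M)=65


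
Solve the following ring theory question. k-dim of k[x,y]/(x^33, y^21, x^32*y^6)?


k[x,y]/I, I = (x^33, y^21, x^32*y^6)
Rect: 33x21=693. Corner: (33-32)x(21-6)=15.
dim = 693-15 = 678


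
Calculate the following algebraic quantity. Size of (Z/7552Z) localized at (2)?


2-primary part: 7552=2^7*59
Size=2^7=128


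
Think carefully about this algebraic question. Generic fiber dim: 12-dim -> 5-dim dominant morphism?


dim(fiber)=dim(X)-dim(Y)=12-5=7


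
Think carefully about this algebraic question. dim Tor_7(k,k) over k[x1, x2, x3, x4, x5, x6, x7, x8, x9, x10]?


Koszul: C(n,i)=C(10,7)=120


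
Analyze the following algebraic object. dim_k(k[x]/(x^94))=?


Basis: 1,x,...,x^93
dim=94


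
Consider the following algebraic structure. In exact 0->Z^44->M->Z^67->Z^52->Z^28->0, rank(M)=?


Alt sum=0:
(-1)^0*44 + (-1)^1*? + (-1)^2*67 + (-1)^3*52 + (-1)^4*28=0
rank(M)=87


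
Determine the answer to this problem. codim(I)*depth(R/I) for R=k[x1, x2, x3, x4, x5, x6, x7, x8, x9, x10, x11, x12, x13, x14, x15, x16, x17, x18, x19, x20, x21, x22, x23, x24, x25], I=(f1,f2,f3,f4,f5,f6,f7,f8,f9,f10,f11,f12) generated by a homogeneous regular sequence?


codim=12, depth=dim(R/I)=25-12=13
Product=12*13=156


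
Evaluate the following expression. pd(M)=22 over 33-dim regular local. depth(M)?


pd+depth=depth(R)=33
depth=33-22=11


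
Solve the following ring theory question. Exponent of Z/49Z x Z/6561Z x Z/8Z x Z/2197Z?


Exponent = lcm of the cyclic orders; pairwise coprime => product.
7^2*3^8*2^3*13^3=49*6561*8*2197=5650490664


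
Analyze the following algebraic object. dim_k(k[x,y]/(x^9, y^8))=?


Basis: x^i*y^j, i<9, j<8
9*8=72


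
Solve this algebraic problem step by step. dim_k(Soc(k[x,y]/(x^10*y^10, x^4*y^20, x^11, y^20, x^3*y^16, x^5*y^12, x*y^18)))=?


Socle = ann(m) = span of standard monomials u with x*u, y*u in I (staircase corners).
Redundant generators: x^4*y^20
Minimal generators: x^11, x^10*y^10, x^5*y^12, x^3*y^16, x*y^18, y^20
Corners: y^19, x^2y^17, x^4y^15, x^9y^11, x^10y^9
Socle dim=5


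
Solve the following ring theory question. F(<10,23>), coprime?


gcd(10,23)=1 => F=ab-a-b=10*23-10-23=230-33=197


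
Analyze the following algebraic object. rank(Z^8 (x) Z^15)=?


rank(M(x)N) = rank(M)*rank(N)
8*15 = 120


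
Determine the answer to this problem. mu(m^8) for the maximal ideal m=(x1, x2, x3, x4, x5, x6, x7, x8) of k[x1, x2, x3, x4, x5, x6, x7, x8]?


Graded Nakayama: mu(m^d) = dim_k (m^d/m^(d+1)) = #degree-8 monomials in 8 vars
C(n+d-1,d)=C(15,8)=6435


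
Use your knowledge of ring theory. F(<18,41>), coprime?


gcd(18,41)=1 => F=ab-a-b=18*41-18-41=738-59=679


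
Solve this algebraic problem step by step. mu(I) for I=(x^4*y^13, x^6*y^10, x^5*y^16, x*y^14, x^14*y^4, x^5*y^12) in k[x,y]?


Remove redundant (divisible by others).
x^5*y^16 redundant.
Min: x^14*y^4, x^6*y^10, x^5*y^12, x^4*y^13, x*y^14
Count=5


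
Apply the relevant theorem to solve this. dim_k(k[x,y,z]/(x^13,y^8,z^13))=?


Basis: x^iy^jz^k, i<13,j<8,k<13
13*8*13=1352


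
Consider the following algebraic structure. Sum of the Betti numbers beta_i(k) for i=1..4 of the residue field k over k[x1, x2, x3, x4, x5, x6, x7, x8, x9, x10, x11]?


Koszul resolution: beta_i(k)=C(n,i), n=11
C(11,1)=11, C(11,2)=55, C(11,3)=165, C(11,4)=330
Sum=561


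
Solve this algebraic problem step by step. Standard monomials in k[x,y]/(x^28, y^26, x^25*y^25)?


k[x,y]/I, I = (x^28, y^26, x^25*y^25)
Rect: 28x26=728. Corner: (28-25)x(26-25)=3.
dim = 728-3 = 725


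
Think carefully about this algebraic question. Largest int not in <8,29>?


gcd(8,29)=1 => F=ab-a-b=8*29-8-29=232-37=195


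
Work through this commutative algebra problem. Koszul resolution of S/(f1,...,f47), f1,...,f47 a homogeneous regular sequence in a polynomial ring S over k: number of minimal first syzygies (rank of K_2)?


Regular sequence => Koszul complex is the minimal free resolution.
Syz_1 minimally generated by Koszul relations f_i*e_j - f_j*e_i (i<j): mu(Syz_1) = beta_2 = C(m,2) = m(m-1)/2
m=47
47*46/2 = 1081


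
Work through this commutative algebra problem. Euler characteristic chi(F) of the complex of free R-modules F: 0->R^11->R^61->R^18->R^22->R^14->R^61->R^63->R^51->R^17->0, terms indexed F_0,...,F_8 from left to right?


chi = sum (-1)^i * rank:
(-1)^0*11=11
(-1)^1*61=-61
(-1)^2*18=18
(-1)^3*22=-22
(-1)^4*14=14
(-1)^5*61=-61
(-1)^6*63=63
(-1)^7*51=-51
(-1)^8*17=17
chi=-72


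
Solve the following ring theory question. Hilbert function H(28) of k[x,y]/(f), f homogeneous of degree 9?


H(t)=d for t>=d-1.
d=9, t=28
H(28)=9


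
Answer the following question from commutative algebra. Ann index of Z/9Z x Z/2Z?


Exponent = lcm of the cyclic orders; pairwise coprime => product.
3^2*2^1=9*2=18


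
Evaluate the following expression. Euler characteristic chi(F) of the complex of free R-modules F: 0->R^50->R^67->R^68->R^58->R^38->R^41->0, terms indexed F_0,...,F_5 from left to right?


chi = sum (-1)^i * rank:
(-1)^0*50=50
(-1)^1*67=-67
(-1)^2*68=68
(-1)^3*58=-58
(-1)^4*38=38
(-1)^5*41=-41
chi=-10


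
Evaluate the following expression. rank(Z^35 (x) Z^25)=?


rank(M(x)N) = rank(M)*rank(N)
35*25 = 875


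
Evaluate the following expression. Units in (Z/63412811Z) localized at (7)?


Local ring = Z/5764801Z.
phi(5764801) = 7^7*(7-1) = 4941258


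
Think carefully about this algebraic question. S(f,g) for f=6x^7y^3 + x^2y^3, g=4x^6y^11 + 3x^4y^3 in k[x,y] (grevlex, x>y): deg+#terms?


LT(f)=6x^7y^3, LT(g)=4x^6y^11
lcm(LM)=x^7y^11
S(f,g) (scaled by 24 to clear denominators) = 4y^8*f - 6x*g = 4x^2y^11 - 18x^5y^3
2 terms, deg 13.
13+2=15


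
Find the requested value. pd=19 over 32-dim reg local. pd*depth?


pd+depth=32
depth=32-19=13
pd*depth=19*13=247


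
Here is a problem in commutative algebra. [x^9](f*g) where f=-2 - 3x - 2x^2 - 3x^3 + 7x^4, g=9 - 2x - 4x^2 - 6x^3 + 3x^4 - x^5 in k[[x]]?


[x^9] = sum a_i*b_j, i+j=9
  7*-1=-7
Sum=-7


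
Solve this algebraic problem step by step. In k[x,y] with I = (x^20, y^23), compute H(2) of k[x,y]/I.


k[x,y], I = (x^20, y^23), d = 2
Need i < 20 and d-i < 23.
Range: 0 <= i <= 2.
H(2) = 3


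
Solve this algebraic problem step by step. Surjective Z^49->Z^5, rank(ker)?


rank(ker) = 49-5 = 44


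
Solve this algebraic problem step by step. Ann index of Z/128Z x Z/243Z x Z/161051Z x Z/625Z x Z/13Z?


Exponent = lcm of the cyclic orders; pairwise coprime => product.
2^7*3^5*11^5*5^4*13^1=128*243*161051*625*13=40700808720000


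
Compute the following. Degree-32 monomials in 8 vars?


C(d+n-1,n-1)=C(39,7)=15380937


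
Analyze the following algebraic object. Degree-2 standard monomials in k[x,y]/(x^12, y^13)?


k[x,y], I = (x^12, y^13), d = 2
Need i < 12 and d-i < 13.
Range: 0 <= i <= 2.
H(2) = 3


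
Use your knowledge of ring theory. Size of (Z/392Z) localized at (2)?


2-primary part: 392=2^3*49
Size=2^3=8


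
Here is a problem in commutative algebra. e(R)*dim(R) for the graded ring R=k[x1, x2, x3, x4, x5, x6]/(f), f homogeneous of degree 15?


e(R)=deg(f)=15, dim(R)=6-1=5
e*dim=15*5=75


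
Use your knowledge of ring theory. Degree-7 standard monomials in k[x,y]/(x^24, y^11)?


k[x,y], I = (x^24, y^11), d = 7
Need i < 24 and d-i < 11.
Range: 0 <= i <= 7.
H(7) = 8


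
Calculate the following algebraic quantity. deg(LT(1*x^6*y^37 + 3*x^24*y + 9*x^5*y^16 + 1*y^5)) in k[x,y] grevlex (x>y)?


LT: 1*x^6*y^37
deg_x=6, deg_y=37
Total=6+37=43


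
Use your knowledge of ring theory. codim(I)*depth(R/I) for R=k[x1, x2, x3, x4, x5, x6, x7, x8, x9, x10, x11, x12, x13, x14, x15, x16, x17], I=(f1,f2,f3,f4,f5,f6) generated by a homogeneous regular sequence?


codim=6, depth=dim(R/I)=17-6=11
Product=6*11=66


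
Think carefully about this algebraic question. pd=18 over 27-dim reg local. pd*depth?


pd+depth=27
depth=27-18=9
pd*depth=18*9=162


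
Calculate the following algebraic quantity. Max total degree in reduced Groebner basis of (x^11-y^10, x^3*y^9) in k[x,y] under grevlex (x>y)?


LT(f1)=x^11, LT(f2)=x^3y^9, lcm=x^11y^9
S(f1,f2) = y^9*f1 - x^8*f2 = -y^19
Reduced GB = {f1, f2, y^19}; degrees 11, 12, 19
Max = 19


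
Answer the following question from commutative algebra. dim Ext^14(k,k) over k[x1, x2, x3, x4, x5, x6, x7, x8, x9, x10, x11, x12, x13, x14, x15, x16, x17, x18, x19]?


C(n,i)=C(19,14)=11628


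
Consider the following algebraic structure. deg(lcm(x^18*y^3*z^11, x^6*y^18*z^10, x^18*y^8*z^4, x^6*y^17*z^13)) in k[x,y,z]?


lcm = componentwise max:
x: max(18,6,18,6)=18
y: max(3,18,8,17)=18
z: max(11,10,4,13)=13
Total=18+18+13=49


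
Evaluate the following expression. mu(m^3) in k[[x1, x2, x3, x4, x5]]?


C(n+d-1,d)=C(7,3)=35


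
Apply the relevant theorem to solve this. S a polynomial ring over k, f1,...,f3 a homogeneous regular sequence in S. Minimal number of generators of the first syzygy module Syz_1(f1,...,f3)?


Regular sequence => Koszul complex is the minimal free resolution.
Syz_1 minimally generated by Koszul relations f_i*e_j - f_j*e_i (i<j): mu(Syz_1) = beta_2 = C(m,2) = m(m-1)/2
m=3
3*2/2 = 3


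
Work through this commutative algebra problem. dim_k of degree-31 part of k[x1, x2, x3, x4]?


C(d+n-1,n-1)=C(34,3)=5984


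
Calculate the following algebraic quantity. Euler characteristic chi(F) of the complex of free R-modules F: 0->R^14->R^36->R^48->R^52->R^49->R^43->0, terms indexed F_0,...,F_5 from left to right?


chi = sum (-1)^i * rank:
(-1)^0*14=14
(-1)^1*36=-36
(-1)^2*48=48
(-1)^3*52=-52
(-1)^4*49=49
(-1)^5*43=-43
chi=-20


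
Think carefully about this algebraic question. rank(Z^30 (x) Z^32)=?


rank(M(x)N) = rank(M)*rank(N)
30*32 = 960


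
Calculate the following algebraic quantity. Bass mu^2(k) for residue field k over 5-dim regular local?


C(n,i)=C(5,2)=10


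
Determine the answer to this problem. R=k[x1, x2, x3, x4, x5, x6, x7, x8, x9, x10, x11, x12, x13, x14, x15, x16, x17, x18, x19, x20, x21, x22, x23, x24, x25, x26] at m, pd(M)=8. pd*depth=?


pd+depth=26
depth=26-8=18
pd*depth=8*18=144


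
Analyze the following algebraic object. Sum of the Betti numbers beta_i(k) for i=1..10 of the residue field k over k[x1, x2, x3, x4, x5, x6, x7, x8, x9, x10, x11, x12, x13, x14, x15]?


Koszul resolution: beta_i(k)=C(n,i), n=15
C(15,1)=15, C(15,2)=105, C(15,3)=455, C(15,4)=1365, C(15,5)=3003, C(15,6)=5005, C(15,7)=6435, C(15,8)=6435, C(15,9)=5005, C(15,10)=3003
Sum=30826


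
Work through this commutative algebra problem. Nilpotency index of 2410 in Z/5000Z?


2410^k mod 5000:
k=1: 2410
k=2: 3100
k=3: 1000
k=4: 0
First zero at k = 4


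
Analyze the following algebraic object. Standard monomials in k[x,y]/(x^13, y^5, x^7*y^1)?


k[x,y]/I, I = (x^13, y^5, x^7*y^1)
Rect: 13x5=65. Corner: (13-7)x(5-1)=24.
dim = 65-24 = 41
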